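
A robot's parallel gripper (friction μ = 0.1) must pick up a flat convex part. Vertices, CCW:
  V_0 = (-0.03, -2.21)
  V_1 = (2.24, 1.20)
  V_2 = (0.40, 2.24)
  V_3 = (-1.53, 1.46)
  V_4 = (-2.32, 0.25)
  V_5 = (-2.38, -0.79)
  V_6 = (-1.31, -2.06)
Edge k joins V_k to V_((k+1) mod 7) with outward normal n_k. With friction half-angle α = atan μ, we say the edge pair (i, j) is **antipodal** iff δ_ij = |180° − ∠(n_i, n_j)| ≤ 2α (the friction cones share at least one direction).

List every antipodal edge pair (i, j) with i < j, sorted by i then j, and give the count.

count = 1; pairs: (0,3)

α = atan 0.1 = 5.71°;  2α = 11.42°
n_0 = (+0.8324, -0.5541)
n_1 = (+0.4921, +0.8706)
n_2 = (-0.3747, +0.9271)
n_3 = (-0.8373, +0.5467)
n_4 = (-0.9983, +0.0576)
n_5 = (-0.7648, -0.6443)
n_6 = (-0.1164, -0.9932)
  (0,1): δ = 85.82°  ·
  (0,2): δ = 34.34°  ·
  (0,3): δ = 0.51°  ✓
  (0,4): δ = 30.35°  ·
  (0,5): δ = 73.77°  ·
  (0,6): δ = 116.97°  ·
  (1,2): δ = 128.52°  ·
  (1,3): δ = 93.66°  ·
  (1,4): δ = 63.83°  ·
  (1,5): δ = 20.41°  ·
  (1,6): δ = 22.79°  ·
  (2,3): δ = 145.15°  ·
  (2,4): δ = 115.31°  ·
  (2,5): δ = 71.89°  ·
  (2,6): δ = 28.69°  ·
  (3,4): δ = 150.16°  ·
  (3,5): δ = 106.74°  ·
  (3,6): δ = 63.54°  ·
  (4,5): δ = 136.58°  ·
  (4,6): δ = 93.38°  ·
  (5,6): δ = 136.80°  ·
antipodal pairs: 1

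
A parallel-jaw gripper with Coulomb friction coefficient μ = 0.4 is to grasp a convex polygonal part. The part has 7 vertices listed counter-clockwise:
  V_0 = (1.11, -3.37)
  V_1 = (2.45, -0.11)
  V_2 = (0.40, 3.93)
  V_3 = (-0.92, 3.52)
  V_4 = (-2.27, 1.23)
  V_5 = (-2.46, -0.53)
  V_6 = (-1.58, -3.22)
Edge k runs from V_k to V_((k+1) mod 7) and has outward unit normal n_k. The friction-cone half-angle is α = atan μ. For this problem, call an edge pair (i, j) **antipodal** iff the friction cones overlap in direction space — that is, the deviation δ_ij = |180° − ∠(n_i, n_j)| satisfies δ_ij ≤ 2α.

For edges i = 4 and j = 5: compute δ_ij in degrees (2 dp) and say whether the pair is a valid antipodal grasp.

δ = 155.72°, invalid

α = atan 0.4 = 21.80°;  2α = 43.60°
edge 4: e_4 = (-0.19, -1.76);  n_4 = (-0.9942, +0.1073)
edge 5: e_5 = (+0.88, -2.69);  n_5 = (-0.9504, -0.3109)
∠(n_4, n_5) = 24.28°
δ = |180° − 24.28°| = 155.72°
155.72° > 2α = 43.60°  →  invalid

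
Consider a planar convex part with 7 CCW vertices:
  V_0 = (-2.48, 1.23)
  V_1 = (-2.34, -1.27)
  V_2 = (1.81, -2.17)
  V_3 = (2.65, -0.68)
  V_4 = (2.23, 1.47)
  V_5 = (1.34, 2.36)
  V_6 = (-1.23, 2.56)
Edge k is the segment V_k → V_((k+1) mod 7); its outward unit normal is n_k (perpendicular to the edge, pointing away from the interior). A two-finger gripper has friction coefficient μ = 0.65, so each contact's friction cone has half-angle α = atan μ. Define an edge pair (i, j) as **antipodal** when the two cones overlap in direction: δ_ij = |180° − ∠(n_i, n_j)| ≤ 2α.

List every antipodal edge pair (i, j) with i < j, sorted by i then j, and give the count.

α = atan 0.65 = 33.02°;  2α = 66.05°
n_0 = (-0.9984, -0.0559)
n_1 = (-0.2119, -0.9773)
n_2 = (+0.8711, -0.4911)
n_3 = (+0.9814, +0.1917)
n_4 = (+0.7071, +0.7071)
n_5 = (+0.0776, +0.9970)
n_6 = (-0.7287, +0.6849)
  (0,1): δ = 105.44°  ·
  (0,2): δ = 32.62°  ✓
  (0,3): δ = 7.85°  ✓
  (0,4): δ = 41.79°  ✓
  (0,5): δ = 82.34°  ·
  (0,6): δ = 133.57°  ·
  (1,2): δ = 107.18°  ·
  (1,3): δ = 66.71°  ·
  (1,4): δ = 32.76°  ✓
  (1,5): δ = 7.79°  ✓
  (1,6): δ = 59.01°  ✓
  (2,3): δ = 139.53°  ·
  (2,4): δ = 105.59°  ·
  (2,5): δ = 65.04°  ✓
  (2,6): δ = 13.81°  ✓
  (3,4): δ = 146.05°  ·
  (3,5): δ = 105.50°  ·
  (3,6): δ = 54.28°  ✓
  (4,5): δ = 139.45°  ·
  (4,6): δ = 88.22°  ·
  (5,6): δ = 128.77°  ·
antipodal pairs: 9

count = 9; pairs: (0,2), (0,3), (0,4), (1,4), (1,5), (1,6), (2,5), (2,6), (3,6)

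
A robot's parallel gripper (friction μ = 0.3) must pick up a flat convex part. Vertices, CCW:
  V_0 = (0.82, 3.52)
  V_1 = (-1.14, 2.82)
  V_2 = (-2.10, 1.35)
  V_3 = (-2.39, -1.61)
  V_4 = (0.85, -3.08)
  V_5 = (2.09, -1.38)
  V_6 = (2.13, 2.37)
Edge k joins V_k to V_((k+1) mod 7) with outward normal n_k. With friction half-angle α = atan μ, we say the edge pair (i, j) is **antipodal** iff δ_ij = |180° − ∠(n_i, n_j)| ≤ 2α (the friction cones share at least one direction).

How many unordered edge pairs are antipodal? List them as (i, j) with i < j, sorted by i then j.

α = atan 0.3 = 16.70°;  2α = 33.40°
n_0 = (-0.3363, +0.9417)
n_1 = (-0.8373, +0.5468)
n_2 = (-0.9952, +0.0975)
n_3 = (-0.4132, -0.9107)
n_4 = (+0.8079, -0.5893)
n_5 = (+0.9999, -0.0107)
n_6 = (+0.6597, +0.7515)
  (0,1): δ = 142.80°  ·
  (0,2): δ = 115.25°  ·
  (0,3): δ = 44.06°  ·
  (0,4): δ = 34.24°  ·
  (0,5): δ = 69.74°  ·
  (0,6): δ = 119.07°  ·
  (1,2): δ = 152.45°  ·
  (1,3): δ = 81.26°  ·
  (1,4): δ = 2.96°  ✓
  (1,5): δ = 32.54°  ✓
  (1,6): δ = 81.87°  ·
  (2,3): δ = 108.81°  ·
  (2,4): δ = 30.51°  ✓
  (2,5): δ = 4.98°  ✓
  (2,6): δ = 54.32°  ·
  (3,4): δ = 101.70°  ·
  (3,5): δ = 66.21°  ·
  (3,6): δ = 16.87°  ✓
  (4,5): δ = 144.50°  ·
  (4,6): δ = 95.17°  ·
  (5,6): δ = 130.67°  ·
antipodal pairs: 5

count = 5; pairs: (1,4), (1,5), (2,4), (2,5), (3,6)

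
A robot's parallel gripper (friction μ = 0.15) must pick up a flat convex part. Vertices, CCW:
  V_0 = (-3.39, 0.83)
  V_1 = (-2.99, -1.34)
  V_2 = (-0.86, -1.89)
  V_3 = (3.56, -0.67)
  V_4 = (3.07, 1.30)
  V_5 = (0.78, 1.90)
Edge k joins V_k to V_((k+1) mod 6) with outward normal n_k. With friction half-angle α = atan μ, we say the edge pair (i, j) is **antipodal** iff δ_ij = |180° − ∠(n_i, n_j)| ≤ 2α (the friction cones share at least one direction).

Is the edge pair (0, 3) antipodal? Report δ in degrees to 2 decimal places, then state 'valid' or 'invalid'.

α = atan 0.15 = 8.53°;  2α = 17.06°
edge 0: e_0 = (+0.40, -2.17);  n_0 = (-0.9834, -0.1813)
edge 3: e_3 = (-0.49, +1.97);  n_3 = (+0.9704, +0.2414)
∠(n_0, n_3) = 176.48°
δ = |180° − 176.48°| = 3.52°
3.52° ≤ 2α = 17.06°  →  valid

δ = 3.52°, valid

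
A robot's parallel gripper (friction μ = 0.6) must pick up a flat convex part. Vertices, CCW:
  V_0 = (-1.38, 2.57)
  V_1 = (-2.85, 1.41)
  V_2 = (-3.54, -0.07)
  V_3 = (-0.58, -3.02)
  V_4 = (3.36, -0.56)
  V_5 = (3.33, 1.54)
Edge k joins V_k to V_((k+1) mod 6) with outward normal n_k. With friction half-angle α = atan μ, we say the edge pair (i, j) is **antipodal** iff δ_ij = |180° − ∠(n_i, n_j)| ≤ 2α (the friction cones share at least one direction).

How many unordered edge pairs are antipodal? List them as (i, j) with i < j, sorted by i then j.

count = 7; pairs: (0,3), (0,4), (1,3), (1,4), (2,4), (2,5), (3,5)

α = atan 0.6 = 30.96°;  2α = 61.93°
n_0 = (-0.6195, +0.7850)
n_1 = (-0.9063, +0.4226)
n_2 = (-0.7059, -0.7083)
n_3 = (+0.5296, -0.8482)
n_4 = (+0.9999, +0.0143)
n_5 = (+0.2136, +0.9769)
  (0,1): δ = 153.27°  ·
  (0,2): δ = 83.18°  ·
  (0,3): δ = 6.30°  ✓
  (0,4): δ = 52.54°  ✓
  (0,5): δ = 129.39°  ·
  (1,2): δ = 109.91°  ·
  (1,3): δ = 33.03°  ✓
  (1,4): δ = 25.81°  ✓
  (1,5): δ = 102.66°  ·
  (2,3): δ = 103.12°  ·
  (2,4): δ = 44.28°  ✓
  (2,5): δ = 32.57°  ✓
  (3,4): δ = 121.16°  ·
  (3,5): δ = 44.31°  ✓
  (4,5): δ = 103.15°  ·
antipodal pairs: 7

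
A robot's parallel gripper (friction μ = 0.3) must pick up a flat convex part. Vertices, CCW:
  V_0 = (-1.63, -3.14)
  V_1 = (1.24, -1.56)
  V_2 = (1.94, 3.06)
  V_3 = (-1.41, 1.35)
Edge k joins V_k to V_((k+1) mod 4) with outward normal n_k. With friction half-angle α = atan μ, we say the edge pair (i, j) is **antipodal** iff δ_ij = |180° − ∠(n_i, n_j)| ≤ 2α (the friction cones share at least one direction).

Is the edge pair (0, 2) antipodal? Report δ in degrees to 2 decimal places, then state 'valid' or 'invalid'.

α = atan 0.3 = 16.70°;  2α = 33.40°
edge 0: e_0 = (+2.87, +1.58);  n_0 = (+0.4823, -0.8760)
edge 2: e_2 = (-3.35, -1.71);  n_2 = (-0.4546, +0.8907)
∠(n_0, n_2) = 178.21°
δ = |180° − 178.21°| = 1.79°
1.79° ≤ 2α = 33.40°  →  valid

δ = 1.79°, valid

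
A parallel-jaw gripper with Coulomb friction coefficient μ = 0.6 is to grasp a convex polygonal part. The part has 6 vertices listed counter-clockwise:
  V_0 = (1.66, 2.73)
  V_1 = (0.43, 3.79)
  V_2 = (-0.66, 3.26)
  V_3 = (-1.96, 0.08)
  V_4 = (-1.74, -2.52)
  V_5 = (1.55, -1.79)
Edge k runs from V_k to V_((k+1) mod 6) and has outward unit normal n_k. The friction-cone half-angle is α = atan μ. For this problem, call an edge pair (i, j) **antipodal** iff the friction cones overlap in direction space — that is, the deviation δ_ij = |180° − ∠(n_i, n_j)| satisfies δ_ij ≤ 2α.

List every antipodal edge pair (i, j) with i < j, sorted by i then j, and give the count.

count = 6; pairs: (0,3), (0,4), (1,4), (2,4), (2,5), (3,5)

α = atan 0.6 = 30.96°;  2α = 61.93°
n_0 = (+0.6528, +0.7575)
n_1 = (-0.4373, +0.8993)
n_2 = (-0.9256, +0.3784)
n_3 = (-0.9964, -0.0843)
n_4 = (+0.2166, -0.9763)
n_5 = (+0.9997, -0.0243)
  (0,1): δ = 113.31°  ·
  (0,2): δ = 71.48°  ·
  (0,3): δ = 44.41°  ✓
  (0,4): δ = 53.26°  ✓
  (0,5): δ = 129.36°  ·
  (1,2): δ = 138.17°  ·
  (1,3): δ = 111.09°  ·
  (1,4): δ = 13.42°  ✓
  (1,5): δ = 62.68°  ·
  (2,3): δ = 152.93°  ·
  (2,4): δ = 55.25°  ✓
  (2,5): δ = 20.84°  ✓
  (3,4): δ = 82.33°  ·
  (3,5): δ = 6.23°  ✓
  (4,5): δ = 103.90°  ·
antipodal pairs: 6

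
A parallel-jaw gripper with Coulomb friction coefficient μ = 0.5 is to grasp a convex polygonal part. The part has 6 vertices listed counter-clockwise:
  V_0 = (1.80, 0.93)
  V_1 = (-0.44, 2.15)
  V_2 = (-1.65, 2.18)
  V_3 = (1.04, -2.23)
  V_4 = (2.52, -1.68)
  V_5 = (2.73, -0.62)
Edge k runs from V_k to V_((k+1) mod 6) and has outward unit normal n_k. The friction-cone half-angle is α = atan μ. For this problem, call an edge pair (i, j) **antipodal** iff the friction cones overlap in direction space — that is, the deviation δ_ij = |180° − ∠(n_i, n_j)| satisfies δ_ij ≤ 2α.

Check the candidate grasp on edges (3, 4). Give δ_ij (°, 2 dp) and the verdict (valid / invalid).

δ = 121.59°, invalid

α = atan 0.5 = 26.57°;  2α = 53.13°
edge 3: e_3 = (+1.48, +0.55);  n_3 = (+0.3483, -0.9374)
edge 4: e_4 = (+0.21, +1.06);  n_4 = (+0.9809, -0.1943)
∠(n_3, n_4) = 58.41°
δ = |180° − 58.41°| = 121.59°
121.59° > 2α = 53.13°  →  invalid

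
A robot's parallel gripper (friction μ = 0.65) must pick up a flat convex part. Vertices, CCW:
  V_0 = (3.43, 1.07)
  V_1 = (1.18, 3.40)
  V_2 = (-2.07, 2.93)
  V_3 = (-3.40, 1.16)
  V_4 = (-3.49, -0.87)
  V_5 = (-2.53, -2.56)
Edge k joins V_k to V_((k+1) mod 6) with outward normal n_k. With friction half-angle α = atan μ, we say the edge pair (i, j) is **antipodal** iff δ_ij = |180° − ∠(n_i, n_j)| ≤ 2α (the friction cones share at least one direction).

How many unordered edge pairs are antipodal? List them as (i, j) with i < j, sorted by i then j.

count = 5; pairs: (0,3), (0,4), (1,5), (2,5), (3,5)

α = atan 0.65 = 33.02°;  2α = 66.05°
n_0 = (+0.7193, +0.6946)
n_1 = (-0.1431, +0.9897)
n_2 = (-0.7995, +0.6007)
n_3 = (-0.9990, +0.0443)
n_4 = (-0.8695, -0.4939)
n_5 = (+0.5202, -0.8541)
  (0,1): δ = 125.77°  ·
  (0,2): δ = 80.92°  ·
  (0,3): δ = 46.54°  ✓
  (0,4): δ = 14.40°  ✓
  (0,5): δ = 77.34°  ·
  (1,2): δ = 135.15°  ·
  (1,3): δ = 100.77°  ·
  (1,4): δ = 68.63°  ·
  (1,5): δ = 23.12°  ✓
  (2,3): δ = 145.62°  ·
  (2,4): δ = 113.48°  ·
  (2,5): δ = 21.73°  ✓
  (3,4): δ = 147.86°  ·
  (3,5): δ = 56.12°  ✓
  (4,5): δ = 88.25°  ·
antipodal pairs: 5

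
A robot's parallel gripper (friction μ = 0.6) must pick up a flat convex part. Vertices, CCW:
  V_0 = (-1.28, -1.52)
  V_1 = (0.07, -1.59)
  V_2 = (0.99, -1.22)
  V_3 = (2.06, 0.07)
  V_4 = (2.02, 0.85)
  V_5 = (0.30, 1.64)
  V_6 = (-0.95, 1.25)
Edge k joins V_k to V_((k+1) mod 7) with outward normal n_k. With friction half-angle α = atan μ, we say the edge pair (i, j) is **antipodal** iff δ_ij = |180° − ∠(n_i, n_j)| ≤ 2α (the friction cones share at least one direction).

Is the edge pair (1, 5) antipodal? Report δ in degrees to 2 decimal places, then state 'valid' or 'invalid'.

α = atan 0.6 = 30.96°;  2α = 61.93°
edge 1: e_1 = (+0.92, +0.37);  n_1 = (+0.3731, -0.9278)
edge 5: e_5 = (-1.25, -0.39);  n_5 = (-0.2978, +0.9546)
∠(n_1, n_5) = 175.42°
δ = |180° − 175.42°| = 4.58°
4.58° ≤ 2α = 61.93°  →  valid

δ = 4.58°, valid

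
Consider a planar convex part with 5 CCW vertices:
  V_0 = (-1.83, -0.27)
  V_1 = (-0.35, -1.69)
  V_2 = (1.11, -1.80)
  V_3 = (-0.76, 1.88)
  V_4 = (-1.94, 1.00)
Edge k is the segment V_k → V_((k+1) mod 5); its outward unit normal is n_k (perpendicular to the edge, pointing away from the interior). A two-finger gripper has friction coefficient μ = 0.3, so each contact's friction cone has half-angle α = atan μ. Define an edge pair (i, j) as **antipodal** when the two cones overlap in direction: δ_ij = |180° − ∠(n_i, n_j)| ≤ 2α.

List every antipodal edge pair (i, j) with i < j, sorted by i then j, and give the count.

α = atan 0.3 = 16.70°;  2α = 33.40°
n_0 = (-0.6923, -0.7216)
n_1 = (-0.0751, -0.9972)
n_2 = (+0.8915, +0.4530)
n_3 = (-0.5978, +0.8016)
n_4 = (-0.9963, -0.0863)
  (0,1): δ = 140.49°  ·
  (0,2): δ = 19.25°  ✓
  (0,3): δ = 80.53°  ·
  (0,4): δ = 138.77°  ·
  (1,2): δ = 58.75°  ·
  (1,3): δ = 41.02°  ·
  (1,4): δ = 99.26°  ·
  (2,3): δ = 80.22°  ·
  (2,4): δ = 21.99°  ✓
  (3,4): δ = 121.76°  ·
antipodal pairs: 2

count = 2; pairs: (0,2), (2,4)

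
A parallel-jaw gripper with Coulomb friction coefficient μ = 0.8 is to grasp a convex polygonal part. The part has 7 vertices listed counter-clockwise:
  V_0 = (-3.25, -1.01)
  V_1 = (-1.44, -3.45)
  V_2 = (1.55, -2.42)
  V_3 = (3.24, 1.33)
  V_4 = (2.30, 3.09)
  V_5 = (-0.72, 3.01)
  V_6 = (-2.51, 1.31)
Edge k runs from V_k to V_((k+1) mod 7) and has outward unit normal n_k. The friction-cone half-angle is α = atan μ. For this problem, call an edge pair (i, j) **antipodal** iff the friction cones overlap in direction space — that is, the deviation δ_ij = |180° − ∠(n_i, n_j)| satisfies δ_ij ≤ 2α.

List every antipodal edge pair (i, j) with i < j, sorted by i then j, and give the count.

count = 11; pairs: (0,2), (0,3), (0,4), (1,4), (1,5), (1,6), (2,4), (2,5), (2,6), (3,5), (3,6)

α = atan 0.8 = 38.66°;  2α = 77.32°
n_0 = (-0.8031, -0.5958)
n_1 = (+0.3257, -0.9455)
n_2 = (+0.9117, -0.4109)
n_3 = (+0.8821, +0.4711)
n_4 = (-0.0265, +0.9996)
n_5 = (-0.6886, +0.7251)
n_6 = (-0.9527, +0.3039)
  (0,1): δ = 107.56°  ·
  (0,2): δ = 60.83°  ✓
  (0,3): δ = 8.46°  ✓
  (0,4): δ = 54.95°  ✓
  (0,5): δ = 96.95°  ·
  (0,6): δ = 125.74°  ·
  (1,2): δ = 133.27°  ·
  (1,3): δ = 80.90°  ·
  (1,4): δ = 17.49°  ✓
  (1,5): δ = 24.51°  ✓
  (1,6): δ = 53.30°  ✓
  (2,3): δ = 127.63°  ·
  (2,4): δ = 64.22°  ✓
  (2,5): δ = 22.22°  ✓
  (2,6): δ = 6.57°  ✓
  (3,4): δ = 116.59°  ·
  (3,5): δ = 74.58°  ✓
  (3,6): δ = 45.80°  ✓
  (4,5): δ = 137.99°  ·
  (4,6): δ = 109.21°  ·
  (5,6): δ = 151.21°  ·
antipodal pairs: 11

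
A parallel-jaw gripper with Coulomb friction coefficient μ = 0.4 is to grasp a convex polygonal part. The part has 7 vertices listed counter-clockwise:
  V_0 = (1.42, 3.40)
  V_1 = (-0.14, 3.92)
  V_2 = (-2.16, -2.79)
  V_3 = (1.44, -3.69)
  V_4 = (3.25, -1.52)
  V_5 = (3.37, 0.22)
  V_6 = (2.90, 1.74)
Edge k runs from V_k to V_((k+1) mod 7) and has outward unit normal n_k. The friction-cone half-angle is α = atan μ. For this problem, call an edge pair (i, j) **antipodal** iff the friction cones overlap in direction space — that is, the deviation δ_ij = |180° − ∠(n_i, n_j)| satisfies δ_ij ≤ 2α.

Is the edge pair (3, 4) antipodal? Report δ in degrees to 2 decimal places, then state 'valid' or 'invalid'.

α = atan 0.4 = 21.80°;  2α = 43.60°
edge 3: e_3 = (+1.81, +2.17);  n_3 = (+0.7679, -0.6405)
edge 4: e_4 = (+0.12, +1.74);  n_4 = (+0.9976, -0.0688)
∠(n_3, n_4) = 35.89°
δ = |180° − 35.89°| = 144.11°
144.11° > 2α = 43.60°  →  invalid

δ = 144.11°, invalid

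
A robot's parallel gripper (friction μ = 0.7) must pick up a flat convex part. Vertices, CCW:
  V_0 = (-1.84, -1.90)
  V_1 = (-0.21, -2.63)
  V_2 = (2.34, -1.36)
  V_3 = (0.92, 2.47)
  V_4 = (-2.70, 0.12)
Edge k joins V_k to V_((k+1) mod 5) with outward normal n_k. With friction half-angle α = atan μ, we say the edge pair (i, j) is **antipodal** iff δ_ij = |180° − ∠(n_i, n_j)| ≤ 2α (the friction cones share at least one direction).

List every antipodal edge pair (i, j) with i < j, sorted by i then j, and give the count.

count = 4; pairs: (0,2), (0,3), (1,3), (2,4)

α = atan 0.7 = 34.99°;  2α = 69.98°
n_0 = (-0.4087, -0.9127)
n_1 = (+0.4458, -0.8951)
n_2 = (+0.9376, +0.3476)
n_3 = (-0.5445, +0.8388)
n_4 = (-0.9201, -0.3917)
  (0,1): δ = 129.40°  ·
  (0,2): δ = 45.53°  ✓
  (0,3): δ = 57.12°  ✓
  (0,4): δ = 137.19°  ·
  (1,2): δ = 96.13°  ·
  (1,3): δ = 6.52°  ✓
  (1,4): δ = 86.59°  ·
  (2,3): δ = 77.35°  ·
  (2,4): δ = 2.72°  ✓
  (3,4): δ = 99.93°  ·
antipodal pairs: 4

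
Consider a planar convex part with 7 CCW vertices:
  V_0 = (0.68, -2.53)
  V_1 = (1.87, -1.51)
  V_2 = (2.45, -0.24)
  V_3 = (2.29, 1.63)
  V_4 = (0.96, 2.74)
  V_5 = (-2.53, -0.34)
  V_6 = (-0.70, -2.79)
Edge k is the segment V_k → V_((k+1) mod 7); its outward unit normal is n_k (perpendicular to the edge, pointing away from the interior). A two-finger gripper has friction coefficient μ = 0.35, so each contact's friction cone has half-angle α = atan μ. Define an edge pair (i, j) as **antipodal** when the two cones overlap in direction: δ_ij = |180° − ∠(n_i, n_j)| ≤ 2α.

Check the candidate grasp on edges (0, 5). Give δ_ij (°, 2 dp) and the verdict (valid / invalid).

α = atan 0.35 = 19.29°;  2α = 38.58°
edge 0: e_0 = (+1.19, +1.02);  n_0 = (+0.6508, -0.7593)
edge 5: e_5 = (+1.83, -2.45);  n_5 = (-0.8012, -0.5984)
∠(n_0, n_5) = 93.84°
δ = |180° − 93.84°| = 86.16°
86.16° > 2α = 38.58°  →  invalid

δ = 86.16°, invalid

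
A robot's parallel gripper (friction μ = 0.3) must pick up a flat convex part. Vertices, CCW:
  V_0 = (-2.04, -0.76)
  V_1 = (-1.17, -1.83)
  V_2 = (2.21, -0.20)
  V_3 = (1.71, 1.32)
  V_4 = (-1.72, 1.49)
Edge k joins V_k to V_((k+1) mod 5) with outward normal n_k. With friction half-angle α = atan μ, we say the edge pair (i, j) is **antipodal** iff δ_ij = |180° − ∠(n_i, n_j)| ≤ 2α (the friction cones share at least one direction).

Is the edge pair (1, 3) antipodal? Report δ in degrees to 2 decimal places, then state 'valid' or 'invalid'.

α = atan 0.3 = 16.70°;  2α = 33.40°
edge 1: e_1 = (+3.38, +1.63);  n_1 = (+0.4344, -0.9007)
edge 3: e_3 = (-3.43, +0.17);  n_3 = (+0.0495, +0.9988)
∠(n_1, n_3) = 151.42°
δ = |180° − 151.42°| = 28.58°
28.58° ≤ 2α = 33.40°  →  valid

δ = 28.58°, valid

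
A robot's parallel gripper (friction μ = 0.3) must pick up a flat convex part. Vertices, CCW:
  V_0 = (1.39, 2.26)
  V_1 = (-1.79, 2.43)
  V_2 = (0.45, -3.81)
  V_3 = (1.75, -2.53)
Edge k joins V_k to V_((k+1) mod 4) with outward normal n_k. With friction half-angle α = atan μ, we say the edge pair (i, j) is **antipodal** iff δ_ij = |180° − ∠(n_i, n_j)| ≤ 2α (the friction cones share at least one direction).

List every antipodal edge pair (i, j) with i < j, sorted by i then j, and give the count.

count = 1; pairs: (1,3)

α = atan 0.3 = 16.70°;  2α = 33.40°
n_0 = (+0.0534, +0.9986)
n_1 = (-0.9412, -0.3379)
n_2 = (+0.7016, -0.7126)
n_3 = (+0.9972, +0.0749)
  (0,1): δ = 67.19°  ·
  (0,2): δ = 47.62°  ·
  (0,3): δ = 97.36°  ·
  (1,2): δ = 65.19°  ·
  (1,3): δ = 15.45°  ✓
  (2,3): δ = 130.26°  ·
antipodal pairs: 1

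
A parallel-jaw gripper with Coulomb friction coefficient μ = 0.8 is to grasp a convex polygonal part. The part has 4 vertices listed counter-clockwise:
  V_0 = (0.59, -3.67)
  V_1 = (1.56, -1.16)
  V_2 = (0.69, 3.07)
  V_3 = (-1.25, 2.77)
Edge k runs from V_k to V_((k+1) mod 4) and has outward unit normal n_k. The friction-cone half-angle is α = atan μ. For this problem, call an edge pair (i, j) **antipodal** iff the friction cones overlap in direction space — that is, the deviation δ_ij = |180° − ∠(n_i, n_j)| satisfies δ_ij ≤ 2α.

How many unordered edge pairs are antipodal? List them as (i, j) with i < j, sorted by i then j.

α = atan 0.8 = 38.66°;  2α = 77.32°
n_0 = (+0.9328, -0.3605)
n_1 = (+0.9795, +0.2015)
n_2 = (-0.1528, +0.9883)
n_3 = (-0.9615, -0.2747)
  (0,1): δ = 147.25°  ·
  (0,2): δ = 60.08°  ✓
  (0,3): δ = 37.07°  ✓
  (1,2): δ = 92.83°  ·
  (1,3): δ = 4.32°  ✓
  (2,3): δ = 82.85°  ·
antipodal pairs: 3

count = 3; pairs: (0,2), (0,3), (1,3)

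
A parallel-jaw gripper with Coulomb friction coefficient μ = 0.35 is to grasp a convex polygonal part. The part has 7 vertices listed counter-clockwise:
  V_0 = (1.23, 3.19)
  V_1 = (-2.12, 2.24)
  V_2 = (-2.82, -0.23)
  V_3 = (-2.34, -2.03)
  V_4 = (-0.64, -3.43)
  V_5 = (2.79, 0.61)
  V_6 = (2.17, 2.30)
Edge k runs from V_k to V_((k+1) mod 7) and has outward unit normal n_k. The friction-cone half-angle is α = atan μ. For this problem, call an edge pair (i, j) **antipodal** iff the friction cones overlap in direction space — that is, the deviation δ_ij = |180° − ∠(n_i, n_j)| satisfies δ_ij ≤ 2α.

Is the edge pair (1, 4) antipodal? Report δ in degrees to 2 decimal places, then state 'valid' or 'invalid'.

α = atan 0.35 = 19.29°;  2α = 38.58°
edge 1: e_1 = (-0.70, -2.47);  n_1 = (-0.9621, +0.2727)
edge 4: e_4 = (+3.43, +4.04);  n_4 = (+0.7623, -0.6472)
∠(n_1, n_4) = 155.49°
δ = |180° − 155.49°| = 24.51°
24.51° ≤ 2α = 38.58°  →  valid

δ = 24.51°, valid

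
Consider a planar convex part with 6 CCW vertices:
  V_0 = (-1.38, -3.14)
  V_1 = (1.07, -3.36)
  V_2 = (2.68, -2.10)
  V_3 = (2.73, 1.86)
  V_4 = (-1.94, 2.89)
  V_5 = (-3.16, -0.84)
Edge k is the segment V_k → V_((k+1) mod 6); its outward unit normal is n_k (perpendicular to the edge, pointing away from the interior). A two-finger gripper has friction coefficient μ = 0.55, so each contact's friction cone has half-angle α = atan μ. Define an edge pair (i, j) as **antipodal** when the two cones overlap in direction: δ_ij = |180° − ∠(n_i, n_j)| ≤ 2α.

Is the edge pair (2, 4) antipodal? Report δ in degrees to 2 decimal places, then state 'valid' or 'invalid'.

α = atan 0.55 = 28.81°;  2α = 57.62°
edge 2: e_2 = (+0.05, +3.96);  n_2 = (+0.9999, -0.0126)
edge 4: e_4 = (-1.22, -3.73);  n_4 = (-0.9505, +0.3109)
∠(n_2, n_4) = 162.61°
δ = |180° − 162.61°| = 17.39°
17.39° ≤ 2α = 57.62°  →  valid

δ = 17.39°, valid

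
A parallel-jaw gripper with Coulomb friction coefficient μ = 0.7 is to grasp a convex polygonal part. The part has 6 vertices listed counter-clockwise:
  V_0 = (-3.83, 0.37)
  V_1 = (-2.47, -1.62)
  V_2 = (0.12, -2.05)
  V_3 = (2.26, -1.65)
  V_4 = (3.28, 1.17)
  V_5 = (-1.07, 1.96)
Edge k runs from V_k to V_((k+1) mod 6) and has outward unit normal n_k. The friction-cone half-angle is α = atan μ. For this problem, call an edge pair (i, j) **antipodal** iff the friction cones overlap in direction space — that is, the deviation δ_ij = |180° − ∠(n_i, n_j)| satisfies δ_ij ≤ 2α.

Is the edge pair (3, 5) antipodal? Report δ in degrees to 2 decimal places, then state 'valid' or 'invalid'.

α = atan 0.7 = 34.99°;  2α = 69.98°
edge 3: e_3 = (+1.02, +2.82);  n_3 = (+0.9404, -0.3401)
edge 5: e_5 = (-2.76, -1.59);  n_5 = (-0.4992, +0.8665)
∠(n_3, n_5) = 139.83°
δ = |180° − 139.83°| = 40.17°
40.17° ≤ 2α = 69.98°  →  valid

δ = 40.17°, valid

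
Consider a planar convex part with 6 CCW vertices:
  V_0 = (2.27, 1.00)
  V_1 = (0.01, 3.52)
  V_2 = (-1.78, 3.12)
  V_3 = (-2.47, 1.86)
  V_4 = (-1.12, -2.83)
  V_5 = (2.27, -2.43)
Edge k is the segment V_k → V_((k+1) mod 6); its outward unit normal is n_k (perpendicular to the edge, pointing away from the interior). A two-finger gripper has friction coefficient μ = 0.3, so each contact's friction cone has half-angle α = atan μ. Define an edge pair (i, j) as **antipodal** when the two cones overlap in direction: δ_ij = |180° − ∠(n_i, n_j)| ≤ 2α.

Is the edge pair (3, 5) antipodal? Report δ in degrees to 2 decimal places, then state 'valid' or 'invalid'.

δ = 16.06°, valid

α = atan 0.3 = 16.70°;  2α = 33.40°
edge 3: e_3 = (+1.35, -4.69);  n_3 = (-0.9610, -0.2766)
edge 5: e_5 = (+0.00, +3.43);  n_5 = (+1.0000, -0.0000)
∠(n_3, n_5) = 163.94°
δ = |180° − 163.94°| = 16.06°
16.06° ≤ 2α = 33.40°  →  valid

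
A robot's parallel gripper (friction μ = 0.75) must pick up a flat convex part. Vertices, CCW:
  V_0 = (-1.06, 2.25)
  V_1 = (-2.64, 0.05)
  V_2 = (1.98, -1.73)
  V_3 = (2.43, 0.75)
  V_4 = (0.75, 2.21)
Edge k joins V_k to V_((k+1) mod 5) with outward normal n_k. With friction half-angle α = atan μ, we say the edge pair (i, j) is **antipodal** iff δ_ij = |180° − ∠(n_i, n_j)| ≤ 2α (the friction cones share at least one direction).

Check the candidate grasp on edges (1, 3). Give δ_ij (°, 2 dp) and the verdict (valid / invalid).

α = atan 0.75 = 36.87°;  2α = 73.74°
edge 1: e_1 = (+4.62, -1.78);  n_1 = (-0.3595, -0.9331)
edge 3: e_3 = (-1.68, +1.46);  n_3 = (+0.6560, +0.7548)
∠(n_1, n_3) = 160.08°
δ = |180° − 160.08°| = 19.92°
19.92° ≤ 2α = 73.74°  →  valid

δ = 19.92°, valid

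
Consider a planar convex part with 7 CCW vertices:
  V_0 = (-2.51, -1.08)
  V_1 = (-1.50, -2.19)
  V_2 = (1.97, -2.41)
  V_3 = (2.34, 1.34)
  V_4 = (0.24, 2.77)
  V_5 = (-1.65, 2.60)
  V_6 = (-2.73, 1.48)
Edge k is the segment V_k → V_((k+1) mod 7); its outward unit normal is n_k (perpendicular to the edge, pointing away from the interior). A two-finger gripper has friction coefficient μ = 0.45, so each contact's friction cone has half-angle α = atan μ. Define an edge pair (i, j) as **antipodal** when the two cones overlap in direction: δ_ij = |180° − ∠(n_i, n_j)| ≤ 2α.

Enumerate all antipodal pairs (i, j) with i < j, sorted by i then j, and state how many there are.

count = 6; pairs: (0,2), (0,3), (1,3), (1,4), (2,5), (2,6)

α = atan 0.45 = 24.23°;  2α = 48.46°
n_0 = (-0.7396, -0.6730)
n_1 = (-0.0633, -0.9980)
n_2 = (+0.9952, -0.0982)
n_3 = (+0.5628, +0.8266)
n_4 = (-0.0896, +0.9960)
n_5 = (-0.7198, +0.6941)
n_6 = (-0.9963, -0.0856)
  (0,1): δ = 135.93°  ·
  (0,2): δ = 47.93°  ✓
  (0,3): δ = 13.45°  ✓
  (0,4): δ = 52.84°  ·
  (0,5): δ = 93.74°  ·
  (0,6): δ = 142.61°  ·
  (1,2): δ = 92.01°  ·
  (1,3): δ = 30.63°  ✓
  (1,4): δ = 8.77°  ✓
  (1,5): δ = 49.67°  ·
  (1,6): δ = 98.54°  ·
  (2,3): δ = 118.62°  ·
  (2,4): δ = 79.23°  ·
  (2,5): δ = 38.32°  ✓
  (2,6): δ = 10.55°  ✓
  (3,4): δ = 140.61°  ·
  (3,5): δ = 99.71°  ·
  (3,6): δ = 50.84°  ·
  (4,5): δ = 139.10°  ·
  (4,6): δ = 90.23°  ·
  (5,6): δ = 131.13°  ·
antipodal pairs: 6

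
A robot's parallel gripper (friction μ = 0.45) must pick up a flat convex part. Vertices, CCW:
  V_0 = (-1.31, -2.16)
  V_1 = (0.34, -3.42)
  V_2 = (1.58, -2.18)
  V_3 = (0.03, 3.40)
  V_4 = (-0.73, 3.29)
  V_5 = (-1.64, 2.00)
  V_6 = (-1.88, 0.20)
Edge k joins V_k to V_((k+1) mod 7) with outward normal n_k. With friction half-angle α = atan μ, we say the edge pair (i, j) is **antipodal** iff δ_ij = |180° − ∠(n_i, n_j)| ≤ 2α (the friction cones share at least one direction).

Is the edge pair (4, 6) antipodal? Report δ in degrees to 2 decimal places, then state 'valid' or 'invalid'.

δ = 131.22°, invalid

α = atan 0.45 = 24.23°;  2α = 48.46°
edge 4: e_4 = (-0.91, -1.29);  n_4 = (-0.8171, +0.5764)
edge 6: e_6 = (+0.57, -2.36);  n_6 = (-0.9720, -0.2348)
∠(n_4, n_6) = 48.78°
δ = |180° − 48.78°| = 131.22°
131.22° > 2α = 48.46°  →  invalid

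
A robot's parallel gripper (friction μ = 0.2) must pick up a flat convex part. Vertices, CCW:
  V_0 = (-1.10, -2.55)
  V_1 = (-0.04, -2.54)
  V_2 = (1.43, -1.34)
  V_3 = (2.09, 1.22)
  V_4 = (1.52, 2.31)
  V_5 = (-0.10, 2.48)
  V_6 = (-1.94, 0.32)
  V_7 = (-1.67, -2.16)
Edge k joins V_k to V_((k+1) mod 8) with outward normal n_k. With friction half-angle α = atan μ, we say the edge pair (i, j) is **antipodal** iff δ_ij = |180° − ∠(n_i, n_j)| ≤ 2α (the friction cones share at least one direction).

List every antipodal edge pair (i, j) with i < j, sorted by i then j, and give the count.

count = 4; pairs: (0,4), (1,5), (2,6), (3,6)

α = atan 0.2 = 11.31°;  2α = 22.62°
n_0 = (+0.0094, -1.0000)
n_1 = (+0.6324, -0.7747)
n_2 = (+0.9683, -0.2496)
n_3 = (+0.8861, +0.4634)
n_4 = (+0.1044, +0.9945)
n_5 = (-0.7612, +0.6485)
n_6 = (-0.9941, -0.1082)
n_7 = (-0.5647, -0.8253)
  (0,1): δ = 141.31°  ·
  (0,2): δ = 105.00°  ·
  (0,3): δ = 62.93°  ·
  (0,4): δ = 6.53°  ✓
  (0,5): δ = 49.03°  ·
  (0,6): δ = 95.67°  ·
  (0,7): δ = 145.08°  ·
  (1,2): δ = 143.68°  ·
  (1,3): δ = 101.62°  ·
  (1,4): δ = 45.22°  ·
  (1,5): δ = 10.35°  ✓
  (1,6): δ = 56.99°  ·
  (1,7): δ = 106.39°  ·
  (2,3): δ = 137.94°  ·
  (2,4): δ = 81.53°  ·
  (2,5): δ = 25.97°  ·
  (2,6): δ = 20.67°  ✓
  (2,7): δ = 70.08°  ·
  (3,4): δ = 123.60°  ·
  (3,5): δ = 68.03°  ·
  (3,6): δ = 21.39°  ✓
  (3,7): δ = 28.01°  ·
  (4,5): δ = 124.44°  ·
  (4,6): δ = 77.80°  ·
  (4,7): δ = 28.39°  ·
  (5,6): δ = 133.36°  ·
  (5,7): δ = 83.95°  ·
  (6,7): δ = 130.59°  ·
antipodal pairs: 4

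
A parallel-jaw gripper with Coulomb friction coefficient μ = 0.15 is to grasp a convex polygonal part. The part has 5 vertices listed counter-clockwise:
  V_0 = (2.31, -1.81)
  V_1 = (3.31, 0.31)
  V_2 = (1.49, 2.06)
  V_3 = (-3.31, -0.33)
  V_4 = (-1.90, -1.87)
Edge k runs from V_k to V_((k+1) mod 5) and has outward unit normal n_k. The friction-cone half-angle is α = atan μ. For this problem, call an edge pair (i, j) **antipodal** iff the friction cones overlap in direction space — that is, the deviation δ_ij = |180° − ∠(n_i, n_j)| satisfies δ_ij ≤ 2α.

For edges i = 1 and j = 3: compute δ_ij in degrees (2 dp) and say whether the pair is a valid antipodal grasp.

α = atan 0.15 = 8.53°;  2α = 17.06°
edge 1: e_1 = (-1.82, +1.75);  n_1 = (+0.6931, +0.7208)
edge 3: e_3 = (+1.41, -1.54);  n_3 = (-0.7376, -0.6753)
∠(n_1, n_3) = 176.35°
δ = |180° − 176.35°| = 3.65°
3.65° ≤ 2α = 17.06°  →  valid

δ = 3.65°, valid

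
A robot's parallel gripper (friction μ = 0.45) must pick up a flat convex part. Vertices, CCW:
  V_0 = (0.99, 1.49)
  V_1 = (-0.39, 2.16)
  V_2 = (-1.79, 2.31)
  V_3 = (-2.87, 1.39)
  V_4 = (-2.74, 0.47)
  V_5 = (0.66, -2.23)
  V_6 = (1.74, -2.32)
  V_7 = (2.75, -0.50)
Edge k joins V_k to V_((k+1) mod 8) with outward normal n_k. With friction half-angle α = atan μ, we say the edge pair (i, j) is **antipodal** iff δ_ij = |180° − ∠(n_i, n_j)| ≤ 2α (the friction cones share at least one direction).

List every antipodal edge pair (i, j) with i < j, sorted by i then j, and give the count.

α = atan 0.45 = 24.23°;  2α = 48.46°
n_0 = (+0.4368, +0.8996)
n_1 = (+0.1065, +0.9943)
n_2 = (-0.6485, +0.7612)
n_3 = (-0.9902, -0.1399)
n_4 = (-0.6219, -0.7831)
n_5 = (-0.0830, -0.9965)
n_6 = (+0.8744, -0.4852)
n_7 = (+0.7491, +0.6625)
  (0,1): δ = 160.22°  ·
  (0,2): δ = 113.68°  ·
  (0,3): δ = 56.06°  ·
  (0,4): δ = 12.56°  ✓
  (0,5): δ = 21.13°  ✓
  (0,6): δ = 86.87°  ·
  (0,7): δ = 157.39°  ·
  (1,2): δ = 133.46°  ·
  (1,3): δ = 75.84°  ·
  (1,4): δ = 32.34°  ✓
  (1,5): δ = 1.35°  ✓
  (1,6): δ = 67.09°  ·
  (1,7): δ = 137.61°  ·
  (2,3): δ = 122.38°  ·
  (2,4): δ = 78.88°  ·
  (2,5): δ = 45.19°  ✓
  (2,6): δ = 20.55°  ✓
  (2,7): δ = 91.06°  ·
  (3,4): δ = 136.50°  ·
  (3,5): δ = 102.81°  ·
  (3,6): δ = 37.07°  ✓
  (3,7): δ = 33.45°  ✓
  (4,5): δ = 146.31°  ·
  (4,6): δ = 80.57°  ·
  (4,7): δ = 10.06°  ✓
  (5,6): δ = 114.26°  ·
  (5,7): δ = 43.75°  ✓
  (6,7): δ = 109.48°  ·
antipodal pairs: 10

count = 10; pairs: (0,4), (0,5), (1,4), (1,5), (2,5), (2,6), (3,6), (3,7), (4,7), (5,7)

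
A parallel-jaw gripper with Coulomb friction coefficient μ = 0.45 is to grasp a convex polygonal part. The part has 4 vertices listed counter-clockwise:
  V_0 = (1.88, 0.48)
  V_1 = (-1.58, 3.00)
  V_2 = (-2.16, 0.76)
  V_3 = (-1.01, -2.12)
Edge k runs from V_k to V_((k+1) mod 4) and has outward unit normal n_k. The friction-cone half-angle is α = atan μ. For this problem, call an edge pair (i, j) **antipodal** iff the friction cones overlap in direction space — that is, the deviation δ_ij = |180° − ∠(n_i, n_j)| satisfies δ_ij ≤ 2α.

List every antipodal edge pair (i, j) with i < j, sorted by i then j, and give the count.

α = atan 0.45 = 24.23°;  2α = 48.46°
n_0 = (+0.5887, +0.8083)
n_1 = (-0.9681, +0.2507)
n_2 = (-0.9287, -0.3708)
n_3 = (+0.6688, -0.7434)
  (0,1): δ = 68.45°  ·
  (0,2): δ = 32.17°  ✓
  (0,3): δ = 78.04°  ·
  (1,2): δ = 143.72°  ·
  (1,3): δ = 33.51°  ✓
  (2,3): δ = 69.79°  ·
antipodal pairs: 2

count = 2; pairs: (0,2), (1,3)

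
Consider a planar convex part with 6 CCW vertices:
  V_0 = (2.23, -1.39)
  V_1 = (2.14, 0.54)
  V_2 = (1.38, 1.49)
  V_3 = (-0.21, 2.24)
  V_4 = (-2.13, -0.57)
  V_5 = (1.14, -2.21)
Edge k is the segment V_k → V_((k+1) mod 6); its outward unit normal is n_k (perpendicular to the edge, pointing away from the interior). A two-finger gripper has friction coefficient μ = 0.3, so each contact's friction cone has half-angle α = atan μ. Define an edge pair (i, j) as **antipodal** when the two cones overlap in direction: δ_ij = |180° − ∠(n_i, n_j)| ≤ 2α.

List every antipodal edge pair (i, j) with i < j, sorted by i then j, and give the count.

α = atan 0.3 = 16.70°;  2α = 33.40°
n_0 = (+0.9989, +0.0466)
n_1 = (+0.7809, +0.6247)
n_2 = (+0.4266, +0.9044)
n_3 = (-0.8257, +0.5642)
n_4 = (-0.4483, -0.8939)
n_5 = (+0.6012, -0.7991)
  (0,1): δ = 144.01°  ·
  (0,2): δ = 117.92°  ·
  (0,3): δ = 37.01°  ·
  (0,4): δ = 60.70°  ·
  (0,5): δ = 124.28°  ·
  (1,2): δ = 153.91°  ·
  (1,3): δ = 73.00°  ·
  (1,4): δ = 24.71°  ✓
  (1,5): δ = 88.29°  ·
  (2,3): δ = 99.09°  ·
  (2,4): δ = 1.38°  ✓
  (2,5): δ = 62.21°  ·
  (3,4): δ = 82.29°  ·
  (3,5): δ = 18.70°  ✓
  (4,5): δ = 116.41°  ·
antipodal pairs: 3

count = 3; pairs: (1,4), (2,4), (3,5)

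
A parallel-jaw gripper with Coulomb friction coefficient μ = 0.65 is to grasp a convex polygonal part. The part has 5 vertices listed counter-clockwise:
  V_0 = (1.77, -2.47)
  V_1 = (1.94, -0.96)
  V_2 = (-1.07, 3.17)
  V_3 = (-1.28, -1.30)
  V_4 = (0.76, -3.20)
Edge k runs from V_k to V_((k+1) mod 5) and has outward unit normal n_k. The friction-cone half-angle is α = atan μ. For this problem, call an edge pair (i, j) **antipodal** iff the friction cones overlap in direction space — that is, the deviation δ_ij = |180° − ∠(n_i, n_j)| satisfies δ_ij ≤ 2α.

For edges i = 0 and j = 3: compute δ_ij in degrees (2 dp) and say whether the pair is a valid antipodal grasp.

δ = 53.46°, valid

α = atan 0.65 = 33.02°;  2α = 66.05°
edge 0: e_0 = (+0.17, +1.51);  n_0 = (+0.9937, -0.1119)
edge 3: e_3 = (+2.04, -1.90);  n_3 = (-0.6816, -0.7318)
∠(n_0, n_3) = 126.54°
δ = |180° − 126.54°| = 53.46°
53.46° ≤ 2α = 66.05°  →  valid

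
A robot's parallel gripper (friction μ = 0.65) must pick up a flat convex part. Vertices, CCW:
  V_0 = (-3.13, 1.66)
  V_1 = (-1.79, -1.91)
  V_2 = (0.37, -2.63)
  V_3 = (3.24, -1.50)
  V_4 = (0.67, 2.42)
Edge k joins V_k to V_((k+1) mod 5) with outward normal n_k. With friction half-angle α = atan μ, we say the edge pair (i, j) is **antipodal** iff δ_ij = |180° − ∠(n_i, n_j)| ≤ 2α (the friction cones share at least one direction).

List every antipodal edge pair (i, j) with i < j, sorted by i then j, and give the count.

α = atan 0.65 = 33.02°;  2α = 66.05°
n_0 = (-0.9362, -0.3514)
n_1 = (-0.3162, -0.9487)
n_2 = (+0.3664, -0.9305)
n_3 = (+0.8363, +0.5483)
n_4 = (-0.1961, +0.9806)
  (0,1): δ = 129.01°  ·
  (0,2): δ = 89.08°  ·
  (0,3): δ = 12.68°  ✓
  (0,4): δ = 80.74°  ·
  (1,2): δ = 140.07°  ·
  (1,3): δ = 38.32°  ✓
  (1,4): δ = 29.74°  ✓
  (2,3): δ = 78.24°  ·
  (2,4): δ = 10.18°  ✓
  (3,4): δ = 111.94°  ·
antipodal pairs: 4

count = 4; pairs: (0,3), (1,3), (1,4), (2,4)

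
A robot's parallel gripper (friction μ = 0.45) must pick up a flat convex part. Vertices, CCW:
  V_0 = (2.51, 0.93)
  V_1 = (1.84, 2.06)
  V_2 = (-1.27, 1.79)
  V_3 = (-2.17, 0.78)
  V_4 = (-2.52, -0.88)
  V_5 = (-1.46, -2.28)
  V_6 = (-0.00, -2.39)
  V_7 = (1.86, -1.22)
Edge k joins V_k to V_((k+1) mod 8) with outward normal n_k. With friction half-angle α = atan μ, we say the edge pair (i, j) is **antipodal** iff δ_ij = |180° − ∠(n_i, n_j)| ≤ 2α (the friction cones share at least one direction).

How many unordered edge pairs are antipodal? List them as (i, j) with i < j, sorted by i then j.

α = atan 0.45 = 24.23°;  2α = 48.46°
n_0 = (+0.8602, +0.5100)
n_1 = (-0.0865, +0.9963)
n_2 = (-0.7466, +0.6653)
n_3 = (-0.9785, +0.2063)
n_4 = (-0.7973, -0.6036)
n_5 = (-0.0751, -0.9972)
n_6 = (+0.5325, -0.8465)
n_7 = (+0.9572, -0.2894)
  (0,1): δ = 115.70°  ·
  (0,2): δ = 72.37°  ·
  (0,3): δ = 42.57°  ✓
  (0,4): δ = 6.47°  ✓
  (0,5): δ = 55.03°  ·
  (0,6): δ = 91.51°  ·
  (0,7): δ = 132.51°  ·
  (1,2): δ = 136.67°  ·
  (1,3): δ = 106.87°  ·
  (1,4): δ = 57.83°  ·
  (1,5): δ = 9.27°  ✓
  (1,6): δ = 27.21°  ✓
  (1,7): δ = 68.22°  ·
  (2,3): δ = 150.20°  ·
  (2,4): δ = 101.17°  ·
  (2,5): δ = 52.60°  ·
  (2,6): δ = 16.12°  ✓
  (2,7): δ = 24.88°  ✓
  (3,4): δ = 130.96°  ·
  (3,5): δ = 82.40°  ·
  (3,6): δ = 45.92°  ✓
  (3,7): δ = 4.92°  ✓
  (4,5): δ = 131.44°  ·
  (4,6): δ = 94.96°  ·
  (4,7): δ = 53.95°  ·
  (5,6): δ = 143.52°  ·
  (5,7): δ = 102.51°  ·
  (6,7): δ = 138.99°  ·
antipodal pairs: 8

count = 8; pairs: (0,3), (0,4), (1,5), (1,6), (2,6), (2,7), (3,6), (3,7)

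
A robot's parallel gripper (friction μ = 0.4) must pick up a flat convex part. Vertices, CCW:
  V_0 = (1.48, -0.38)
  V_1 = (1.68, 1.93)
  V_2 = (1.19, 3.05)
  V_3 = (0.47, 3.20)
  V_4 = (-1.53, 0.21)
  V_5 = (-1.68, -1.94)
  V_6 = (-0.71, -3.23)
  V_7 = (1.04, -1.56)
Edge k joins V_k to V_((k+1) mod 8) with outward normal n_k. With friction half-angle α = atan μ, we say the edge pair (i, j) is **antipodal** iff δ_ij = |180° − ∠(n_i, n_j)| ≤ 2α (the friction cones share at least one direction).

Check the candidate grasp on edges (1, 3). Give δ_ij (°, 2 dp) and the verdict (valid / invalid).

δ = 57.41°, invalid

α = atan 0.4 = 21.80°;  2α = 43.60°
edge 1: e_1 = (-0.49, +1.12);  n_1 = (+0.9162, +0.4008)
edge 3: e_3 = (-2.00, -2.99);  n_3 = (-0.8312, +0.5560)
∠(n_1, n_3) = 122.59°
δ = |180° − 122.59°| = 57.41°
57.41° > 2α = 43.60°  →  invalid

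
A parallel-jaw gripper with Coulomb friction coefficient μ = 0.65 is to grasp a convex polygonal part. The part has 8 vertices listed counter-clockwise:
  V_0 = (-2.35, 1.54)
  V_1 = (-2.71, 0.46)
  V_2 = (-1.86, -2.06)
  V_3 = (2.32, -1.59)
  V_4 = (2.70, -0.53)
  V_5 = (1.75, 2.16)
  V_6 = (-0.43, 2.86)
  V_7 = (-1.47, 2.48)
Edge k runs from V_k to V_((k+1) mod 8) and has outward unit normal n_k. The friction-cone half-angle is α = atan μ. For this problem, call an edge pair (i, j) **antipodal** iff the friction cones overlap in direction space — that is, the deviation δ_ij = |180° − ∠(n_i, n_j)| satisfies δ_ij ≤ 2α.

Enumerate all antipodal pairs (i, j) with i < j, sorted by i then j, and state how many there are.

count = 12; pairs: (0,2), (0,3), (0,4), (1,3), (1,4), (1,5), (2,5), (2,6), (2,7), (3,6), (3,7), (4,7)

α = atan 0.65 = 33.02°;  2α = 66.05°
n_0 = (-0.9487, +0.3162)
n_1 = (-0.9475, -0.3196)
n_2 = (+0.1117, -0.9937)
n_3 = (+0.9413, -0.3375)
n_4 = (+0.9429, +0.3330)
n_5 = (+0.3057, +0.9521)
n_6 = (-0.3432, +0.9393)
n_7 = (-0.7300, +0.6834)
  (0,1): δ = 142.93°  ·
  (0,2): δ = 65.15°  ✓
  (0,3): δ = 1.29°  ✓
  (0,4): δ = 37.89°  ✓
  (0,5): δ = 90.63°  ·
  (0,6): δ = 128.51°  ·
  (0,7): δ = 155.32°  ·
  (1,2): δ = 102.22°  ·
  (1,3): δ = 38.36°  ✓
  (1,4): δ = 0.81°  ✓
  (1,5): δ = 53.56°  ✓
  (1,6): δ = 91.43°  ·
  (1,7): δ = 118.25°  ·
  (2,3): δ = 116.14°  ·
  (2,4): δ = 76.96°  ·
  (2,5): δ = 24.22°  ✓
  (2,6): δ = 13.66°  ✓
  (2,7): δ = 40.47°  ✓
  (3,4): δ = 140.83°  ·
  (3,5): δ = 88.08°  ·
  (3,6): δ = 50.21°  ✓
  (3,7): δ = 23.39°  ✓
  (4,5): δ = 127.25°  ·
  (4,6): δ = 89.38°  ·
  (4,7): δ = 62.56°  ✓
  (5,6): δ = 142.13°  ·
  (5,7): δ = 115.31°  ·
  (6,7): δ = 153.18°  ·
antipodal pairs: 12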